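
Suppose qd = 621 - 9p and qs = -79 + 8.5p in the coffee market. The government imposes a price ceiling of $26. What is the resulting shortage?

Shortage = 245

Equilibrium price would be p* = 40, so the ceiling at 26 binds.
At p = 26: qd = 621 − 9(26) = 387, qs = -79 + 8.5(26) = 142.
Shortage = 387 − 142 = 245.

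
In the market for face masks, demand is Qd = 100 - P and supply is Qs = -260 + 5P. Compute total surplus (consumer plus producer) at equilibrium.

Equilibrium: 100 - P = -260 + 5P gives P* = 60, Q* = 40.
Demand choke price: P = 100; supply starts at P = 52.
CS = ½(100 − 60)(40) = 800; PS = ½(60 − 52)(40) = 160.

Total surplus = 960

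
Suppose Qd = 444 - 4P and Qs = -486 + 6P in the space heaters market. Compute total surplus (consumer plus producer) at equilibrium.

Total surplus = 1080

Equilibrium: 444 - 4P = -486 + 6P gives P* = 93, Q* = 72.
Demand choke price: P = 111; supply starts at P = 81.
CS = ½(111 − 93)(72) = 648; PS = ½(93 − 81)(72) = 432.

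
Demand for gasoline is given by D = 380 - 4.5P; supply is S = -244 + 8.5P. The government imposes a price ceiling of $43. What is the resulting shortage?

Shortage = 65

Equilibrium price would be P* = 48, so the ceiling at 43 binds.
At P = 43: D = 380 − 4.5(43) = 186.5, S = -244 + 8.5(43) = 121.5.
Shortage = 186.5 − 121.5 = 65.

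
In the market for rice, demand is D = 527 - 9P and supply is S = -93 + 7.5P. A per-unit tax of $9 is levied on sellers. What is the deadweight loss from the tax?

Pre-tax equilibrium: P* = 1240/33, Q* = 2077/11.
Tax on sellers shifts supply to S = -93 + 7.5(P − 9) = -160.5 + 7.5P.
527 - 9P = -160.5 + 7.5P gives buyer price Pb = 125/3; sellers receive Ps = 125/3 − 9 = 98/3.
New quantity: Q = 527 − 9(125/3) = 152.
DWL = ½ × 9 × (2077/11 − 152) = 3645/22.

Deadweight loss = 3645/22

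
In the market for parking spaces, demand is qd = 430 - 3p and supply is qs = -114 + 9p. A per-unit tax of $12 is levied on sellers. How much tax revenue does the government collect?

Pre-tax equilibrium: p* = 136/3, q* = 294.
Tax on sellers shifts supply to qs = -114 + 9(p − 12) = -222 + 9p.
430 - 3p = -222 + 9p gives buyer price pb = 163/3; sellers receive ps = 163/3 − 12 = 127/3.
New quantity: q = 430 − 3(163/3) = 267.
Revenue = 12 × 267 = 3204.

Tax revenue = 3204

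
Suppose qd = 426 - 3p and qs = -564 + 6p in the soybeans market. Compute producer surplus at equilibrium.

Producer surplus = 768

Equilibrium: 426 - 3p = -564 + 6p gives p* = 110, q* = 96.
Supply starts at p = 94 (where qs = 0).
PS = ½(110 − 94)(96) = 768.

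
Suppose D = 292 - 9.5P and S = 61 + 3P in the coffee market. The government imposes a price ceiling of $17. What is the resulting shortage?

Shortage = 18.5

Equilibrium price would be P* = 18.48, so the ceiling at 17 binds.
At P = 17: D = 292 − 9.5(17) = 130.5, S = 61 + 3(17) = 112.
Shortage = 130.5 − 112 = 18.5.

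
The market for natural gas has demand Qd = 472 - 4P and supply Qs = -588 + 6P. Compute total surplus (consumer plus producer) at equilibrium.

Equilibrium: 472 - 4P = -588 + 6P gives P* = 106, Q* = 48.
Demand choke price: P = 118; supply starts at P = 98.
CS = ½(118 − 106)(48) = 288; PS = ½(106 − 98)(48) = 192.

Total surplus = 480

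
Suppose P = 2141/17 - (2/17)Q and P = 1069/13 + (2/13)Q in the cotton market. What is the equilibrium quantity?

Set the two price expressions equal: 2141/17 - (2/17)Q = 1069/13 + (2/13)Q.
9660/221 = (60/221)Q, so Q* = 161.
P* = 2141/17 − (2/17)(161) = 107.

Q* = 161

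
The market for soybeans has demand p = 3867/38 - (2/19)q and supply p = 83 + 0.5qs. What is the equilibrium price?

Set the two price expressions equal: 3867/38 - (2/19)q = 83 + 0.5q.
713/38 = (23/38)q, so q* = 31.
p* = 3867/38 − (2/19)(31) = 98.5.

p* = 98.5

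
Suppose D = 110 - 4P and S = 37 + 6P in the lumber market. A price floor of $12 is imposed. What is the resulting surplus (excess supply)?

Surplus = 47

Equilibrium price would be P* = 7.3, so the floor at 12 binds.
At P = 12: D = 62, S = 109.
Surplus = 109 − 62 = 47.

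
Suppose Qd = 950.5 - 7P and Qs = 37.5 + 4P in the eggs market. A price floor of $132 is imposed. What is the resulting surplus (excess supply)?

Equilibrium price would be P* = 83, so the floor at 132 binds.
At P = 132: Qd = 26.5, Qs = 565.5.
Surplus = 565.5 − 26.5 = 539.

Surplus = 539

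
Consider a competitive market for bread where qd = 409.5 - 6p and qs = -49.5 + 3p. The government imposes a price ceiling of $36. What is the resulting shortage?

Equilibrium price would be p* = 51, so the ceiling at 36 binds.
At p = 36: qd = 409.5 − 6(36) = 193.5, qs = -49.5 + 3(36) = 58.5.
Shortage = 193.5 − 58.5 = 135.

Shortage = 135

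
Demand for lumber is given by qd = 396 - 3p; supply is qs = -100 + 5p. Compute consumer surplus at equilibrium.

Equilibrium: 396 - 3p = -100 + 5p gives p* = 62, q* = 210.
Demand choke price (qd = 0): p = 132.
CS = ½(132 − 62)(210) = 7350.

Consumer surplus = 7350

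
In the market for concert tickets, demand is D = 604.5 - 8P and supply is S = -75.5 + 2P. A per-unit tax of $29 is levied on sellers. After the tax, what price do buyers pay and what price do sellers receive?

Pre-tax equilibrium: P* = 68, Q* = 60.5.
Tax on sellers shifts supply to S = -75.5 + 2(P − 29) = -133.5 + 2P.
604.5 - 8P = -133.5 + 2P gives buyer price Pb = 73.8; sellers receive Ps = 73.8 − 29 = 44.8.
New quantity: Q = 604.5 − 8(73.8) = 14.1.

Buyers pay $73.8, sellers receive $44.8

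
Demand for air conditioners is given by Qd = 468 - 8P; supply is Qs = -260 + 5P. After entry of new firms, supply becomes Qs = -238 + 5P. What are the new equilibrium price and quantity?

Original equilibrium: P* = 56, Q* = 20.
New equilibrium: 468 - 8P = -238 + 5P, so 706 = 13P and P' = 706/13; Q' = 468 − 8(706/13) = 436/13.

P' = 706/13, Q' = 436/13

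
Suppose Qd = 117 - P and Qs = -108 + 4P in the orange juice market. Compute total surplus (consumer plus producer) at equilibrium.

Total surplus = 3240

Equilibrium: 117 - P = -108 + 4P gives P* = 45, Q* = 72.
Demand choke price: P = 117; supply starts at P = 27.
CS = ½(117 − 45)(72) = 2592; PS = ½(45 − 27)(72) = 648.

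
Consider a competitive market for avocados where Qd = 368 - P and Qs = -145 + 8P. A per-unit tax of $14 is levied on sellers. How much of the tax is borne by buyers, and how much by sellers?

Pre-tax equilibrium: P* = 57, Q* = 311.
Tax on sellers shifts supply to Qs = -145 + 8(P − 14) = -257 + 8P.
368 - P = -257 + 8P gives buyer price Pb = 625/9; sellers receive Ps = 625/9 − 14 = 499/9.
New quantity: Q = 368 − 1(625/9) = 2687/9.
Buyer burden = 625/9 − 57 = 112/9; seller burden = 57 − 499/9 = 14/9.

Buyers bear 112/9, sellers bear 14/9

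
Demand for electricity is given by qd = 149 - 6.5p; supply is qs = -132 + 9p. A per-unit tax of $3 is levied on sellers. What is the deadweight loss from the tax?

Deadweight loss = 1053/62

Pre-tax equilibrium: p* = 562/31, q* = 966/31.
Tax on sellers shifts supply to qs = -132 + 9(p − 3) = -159 + 9p.
149 - 6.5p = -159 + 9p gives buyer price pb = 616/31; sellers receive ps = 616/31 − 3 = 523/31.
New quantity: q = 149 − 6.5(616/31) = 615/31.
DWL = ½ × 3 × (966/31 − 615/31) = 1053/62.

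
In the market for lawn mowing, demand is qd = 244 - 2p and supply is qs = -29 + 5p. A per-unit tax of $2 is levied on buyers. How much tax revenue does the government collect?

Pre-tax equilibrium: p* = 39, q* = 166.
Tax on buyers shifts demand to qd = 244 − 2(p + 2) = 240 - 2p.
240 - 2p = -29 + 5p gives seller price ps = 269/7; buyers pay pb = 269/7 + 2 = 283/7.
New quantity: q = 244 − 2(283/7) = 1142/7.
Revenue = 2 × 1142/7 = 2284/7.

Tax revenue = 2284/7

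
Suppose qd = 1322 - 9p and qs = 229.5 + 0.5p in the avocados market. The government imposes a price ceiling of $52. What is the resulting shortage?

Shortage = 598.5

Equilibrium price would be p* = 115, so the ceiling at 52 binds.
At p = 52: qd = 1322 − 9(52) = 854, qs = 229.5 + 0.5(52) = 255.5.
Shortage = 854 − 255.5 = 598.5.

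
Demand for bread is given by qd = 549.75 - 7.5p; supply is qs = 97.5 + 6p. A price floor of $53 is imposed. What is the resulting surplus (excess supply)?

Surplus = 263.25

Equilibrium price would be p* = 33.5, so the floor at 53 binds.
At p = 53: qd = 152.25, qs = 415.5.
Surplus = 415.5 − 152.25 = 263.25.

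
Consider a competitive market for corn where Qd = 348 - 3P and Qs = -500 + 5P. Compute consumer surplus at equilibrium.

Equilibrium: 348 - 3P = -500 + 5P gives P* = 106, Q* = 30.
Demand choke price (Qd = 0): P = 116.
CS = ½(116 − 106)(30) = 150.

Consumer surplus = 150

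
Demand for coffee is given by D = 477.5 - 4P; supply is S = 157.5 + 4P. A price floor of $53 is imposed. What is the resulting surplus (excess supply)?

Equilibrium price would be P* = 40, so the floor at 53 binds.
At P = 53: D = 265.5, S = 369.5.
Surplus = 369.5 − 265.5 = 104.

Surplus = 104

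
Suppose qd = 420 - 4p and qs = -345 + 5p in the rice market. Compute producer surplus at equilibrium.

Equilibrium: 420 - 4p = -345 + 5p gives p* = 85, q* = 80.
Supply starts at p = 69 (where qs = 0).
PS = ½(85 − 69)(80) = 640.

Producer surplus = 640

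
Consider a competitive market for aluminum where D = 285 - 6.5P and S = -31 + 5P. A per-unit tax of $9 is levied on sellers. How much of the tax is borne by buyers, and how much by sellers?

Pre-tax equilibrium: P* = 632/23, Q* = 2447/23.
Tax on sellers shifts supply to S = -31 + 5(P − 9) = -76 + 5P.
285 - 6.5P = -76 + 5P gives buyer price Pb = 722/23; sellers receive Ps = 722/23 − 9 = 515/23.
New quantity: Q = 285 − 6.5(722/23) = 1862/23.
Buyer burden = 722/23 − 632/23 = 90/23; seller burden = 632/23 − 515/23 = 117/23.

Buyers bear 90/23, sellers bear 117/23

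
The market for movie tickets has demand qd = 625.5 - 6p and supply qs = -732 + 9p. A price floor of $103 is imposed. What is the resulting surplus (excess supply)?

Surplus = 187.5

Equilibrium price would be p* = 90.5, so the floor at 103 binds.
At p = 103: qd = 7.5, qs = 195.
Surplus = 195 − 7.5 = 187.5.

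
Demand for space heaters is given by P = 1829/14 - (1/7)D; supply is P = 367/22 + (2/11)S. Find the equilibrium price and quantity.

Set the two price expressions equal: 1829/14 - (1/7)Q = 367/22 + (2/11)Q.
8775/77 = (25/77)Q, so Q* = 351.
P* = 1829/14 − (1/7)(351) = 80.5.

P* = 80.5, Q* = 351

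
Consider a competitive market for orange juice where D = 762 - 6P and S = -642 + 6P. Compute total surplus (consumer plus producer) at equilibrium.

Equilibrium: 762 - 6P = -642 + 6P gives P* = 117, Q* = 60.
Demand choke price: P = 127; supply starts at P = 107.
CS = ½(127 − 117)(60) = 300; PS = ½(117 − 107)(60) = 300.

Total surplus = 600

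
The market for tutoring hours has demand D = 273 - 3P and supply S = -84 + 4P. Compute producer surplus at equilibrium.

Equilibrium: 273 - 3P = -84 + 4P gives P* = 51, Q* = 120.
Supply starts at P = 21 (where S = 0).
PS = ½(51 − 21)(120) = 1800.

Producer surplus = 1800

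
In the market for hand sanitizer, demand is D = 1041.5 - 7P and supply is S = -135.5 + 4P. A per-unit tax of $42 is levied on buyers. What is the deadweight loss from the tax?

Pre-tax equilibrium: P* = 107, Q* = 292.5.
Tax on buyers shifts demand to D = 1041.5 − 7(P + 42) = 747.5 - 7P.
747.5 - 7P = -135.5 + 4P gives seller price Ps = 883/11; buyers pay Pb = 883/11 + 42 = 1345/11.
New quantity: Q = 1041.5 − 7(1345/11) = 4083/22.
DWL = ½ × 42 × (292.5 − 4083/22) = 24696/11.

Deadweight loss = 24696/11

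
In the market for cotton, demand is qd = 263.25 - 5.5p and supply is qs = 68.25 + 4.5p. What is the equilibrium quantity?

q* = 156

Set qd = qs: 263.25 - 5.5p = 68.25 + 4.5p.
195 = 10p, so p* = 19.5.
q* = 263.25 − 5.5(19.5) = 156.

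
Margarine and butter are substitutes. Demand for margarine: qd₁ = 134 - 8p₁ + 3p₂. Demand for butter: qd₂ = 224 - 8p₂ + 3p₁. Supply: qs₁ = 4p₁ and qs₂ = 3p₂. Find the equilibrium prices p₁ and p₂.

Market 1: 134 - 8p₁ + 3p₂ = 4p₁ → 12p₁ - 3p₂ = 134.
Market 2: 11p₂ - 3p₁ = 224.
Eliminating p₂: 11×(1) + 3×(2) gives 123p₁ = 2146, so p₁ = 2146/123.
Back-substitute into (2): p₂ = (224 + 3×2146/123) / 11 = 1030/41.

p₁ = 2146/123, p₂ = 1030/41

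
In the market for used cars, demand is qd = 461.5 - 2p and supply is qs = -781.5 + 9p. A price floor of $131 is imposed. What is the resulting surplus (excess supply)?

Equilibrium price would be p* = 113, so the floor at 131 binds.
At p = 131: qd = 199.5, qs = 397.5.
Surplus = 397.5 − 199.5 = 198.

Surplus = 198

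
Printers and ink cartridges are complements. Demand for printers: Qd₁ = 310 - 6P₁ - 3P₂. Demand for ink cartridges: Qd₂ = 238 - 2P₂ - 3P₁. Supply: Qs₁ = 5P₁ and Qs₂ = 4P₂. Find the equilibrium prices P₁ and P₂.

P₁ = 382/19, P₂ = 1688/57

Market 1: 310 - 6P₁ - 3P₂ = 5P₁ → 11P₁ + 3P₂ = 310.
Market 2: 6P₂ + 3P₁ = 238.
Eliminating P₂: 6×(1) − 3×(2) gives 57P₁ = 1146, so P₁ = 382/19.
Back-substitute into (2): P₂ = (238 − 3×382/19) / 6 = 1688/57.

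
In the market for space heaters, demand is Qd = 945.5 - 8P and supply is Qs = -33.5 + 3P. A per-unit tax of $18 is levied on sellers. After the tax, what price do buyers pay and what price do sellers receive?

Pre-tax equilibrium: P* = 89, Q* = 233.5.
Tax on sellers shifts supply to Qs = -33.5 + 3(P − 18) = -87.5 + 3P.
945.5 - 8P = -87.5 + 3P gives buyer price Pb = 1033/11; sellers receive Ps = 1033/11 − 18 = 835/11.
New quantity: Q = 945.5 − 8(1033/11) = 4273/22.

Buyers pay 1033/11, sellers receive 835/11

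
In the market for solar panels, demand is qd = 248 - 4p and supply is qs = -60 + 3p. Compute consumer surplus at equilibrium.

Consumer surplus = 648

Equilibrium: 248 - 4p = -60 + 3p gives p* = 44, q* = 72.
Demand choke price (qd = 0): p = 62.
CS = ½(62 − 44)(72) = 648.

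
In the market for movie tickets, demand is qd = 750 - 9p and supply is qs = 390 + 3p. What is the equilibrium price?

Set qd = qs: 750 - 9p = 390 + 3p.
360 = 12p, so p* = 30.
q* = 750 − 9(30) = 480.

p* = 30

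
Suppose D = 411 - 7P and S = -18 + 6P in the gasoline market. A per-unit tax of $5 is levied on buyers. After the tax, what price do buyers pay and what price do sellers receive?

Buyers pay 459/13, sellers receive 394/13

Pre-tax equilibrium: P* = 33, Q* = 180.
Tax on buyers shifts demand to D = 411 − 7(P + 5) = 376 - 7P.
376 - 7P = -18 + 6P gives seller price Ps = 394/13; buyers pay Pb = 394/13 + 5 = 459/13.
New quantity: Q = 411 − 7(459/13) = 2130/13.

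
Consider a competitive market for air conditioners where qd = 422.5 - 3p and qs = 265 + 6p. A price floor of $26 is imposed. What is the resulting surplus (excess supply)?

Surplus = 76.5

Equilibrium price would be p* = 17.5, so the floor at 26 binds.
At p = 26: qd = 344.5, qs = 421.
Surplus = 421 − 344.5 = 76.5.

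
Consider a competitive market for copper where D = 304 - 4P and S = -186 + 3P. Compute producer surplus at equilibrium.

Equilibrium: 304 - 4P = -186 + 3P gives P* = 70, Q* = 24.
Supply starts at P = 62 (where S = 0).
PS = ½(70 − 62)(24) = 96.

Producer surplus = 96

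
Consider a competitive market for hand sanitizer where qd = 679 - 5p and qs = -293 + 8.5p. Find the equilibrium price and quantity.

p* = 72, q* = 319

Set qd = qs: 679 - 5p = -293 + 8.5p.
972 = 13.5p, so p* = 72.
q* = 679 − 5(72) = 319.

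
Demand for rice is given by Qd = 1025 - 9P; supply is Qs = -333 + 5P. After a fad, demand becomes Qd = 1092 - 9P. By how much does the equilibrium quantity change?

ΔQ = 335/14

Original equilibrium: P* = 97, Q* = 152.
New equilibrium: 1092 - 9P = -333 + 5P, so 1425 = 14P and P' = 1425/14; Q' = 1092 − 9(1425/14) = 2463/14.
Change in quantity: 2463/14 − 152 = 335/14.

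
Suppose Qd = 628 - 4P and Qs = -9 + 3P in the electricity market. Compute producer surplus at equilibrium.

Equilibrium: 628 - 4P = -9 + 3P gives P* = 91, Q* = 264.
Supply starts at P = 3 (where Qs = 0).
PS = ½(91 − 3)(264) = 11616.

Producer surplus = 11616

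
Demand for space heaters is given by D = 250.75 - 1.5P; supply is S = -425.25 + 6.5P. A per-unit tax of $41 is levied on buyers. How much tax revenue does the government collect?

Tax revenue = 3035.28125

Pre-tax equilibrium: P* = 84.5, Q* = 124.
Tax on buyers shifts demand to D = 250.75 − 1.5(P + 41) = 189.25 - 1.5P.
189.25 - 1.5P = -425.25 + 6.5P gives seller price Ps = 76.8125; buyers pay Pb = 76.8125 + 41 = 117.8125.
New quantity: Q = 250.75 − 1.5(117.8125) = 74.03125.
Revenue = 41 × 74.03125 = 3035.28125.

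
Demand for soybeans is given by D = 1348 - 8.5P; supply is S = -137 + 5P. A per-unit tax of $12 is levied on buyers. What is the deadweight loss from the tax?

Deadweight loss = 680/3

Pre-tax equilibrium: P* = 110, Q* = 413.
Tax on buyers shifts demand to D = 1348 − 8.5(P + 12) = 1246 - 8.5P.
1246 - 8.5P = -137 + 5P gives seller price Ps = 922/9; buyers pay Pb = 922/9 + 12 = 1030/9.
New quantity: Q = 1348 − 8.5(1030/9) = 3377/9.
DWL = ½ × 12 × (413 − 3377/9) = 680/3.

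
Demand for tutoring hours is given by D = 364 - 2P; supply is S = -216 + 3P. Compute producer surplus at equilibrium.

Producer surplus = 2904

Equilibrium: 364 - 2P = -216 + 3P gives P* = 116, Q* = 132.
Supply starts at P = 72 (where S = 0).
PS = ½(116 − 72)(132) = 2904.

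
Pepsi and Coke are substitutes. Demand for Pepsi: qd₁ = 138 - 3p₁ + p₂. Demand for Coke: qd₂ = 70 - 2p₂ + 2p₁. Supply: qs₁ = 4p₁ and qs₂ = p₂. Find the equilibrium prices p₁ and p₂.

Market 1: 138 - 3p₁ + p₂ = 4p₁ → 7p₁ - p₂ = 138.
Market 2: 3p₂ - 2p₁ = 70.
Eliminating p₂: 3×(1) + 1×(2) gives 19p₁ = 484, so p₁ = 484/19.
Back-substitute into (2): p₂ = (70 + 2×484/19) / 3 = 766/19.

p₁ = 484/19, p₂ = 766/19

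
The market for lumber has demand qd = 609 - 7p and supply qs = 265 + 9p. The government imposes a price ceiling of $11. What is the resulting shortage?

Shortage = 168

Equilibrium price would be p* = 21.5, so the ceiling at 11 binds.
At p = 11: qd = 609 − 7(11) = 532, qs = 265 + 9(11) = 364.
Shortage = 532 − 364 = 168.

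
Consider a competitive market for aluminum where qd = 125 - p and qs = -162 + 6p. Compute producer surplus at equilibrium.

Equilibrium: 125 - p = -162 + 6p gives p* = 41, q* = 84.
Supply starts at p = 27 (where qs = 0).
PS = ½(41 − 27)(84) = 588.

Producer surplus = 588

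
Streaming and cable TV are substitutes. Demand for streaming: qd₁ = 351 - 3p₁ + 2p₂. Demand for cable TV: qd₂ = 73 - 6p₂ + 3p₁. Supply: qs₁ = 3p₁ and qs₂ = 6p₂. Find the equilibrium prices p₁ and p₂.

p₁ = 2179/33, p₂ = 497/22

Market 1: 351 - 3p₁ + 2p₂ = 3p₁ → 6p₁ - 2p₂ = 351.
Market 2: 12p₂ - 3p₁ = 73.
Eliminating p₂: 12×(1) + 2×(2) gives 66p₁ = 4358, so p₁ = 2179/33.
Back-substitute into (2): p₂ = (73 + 3×2179/33) / 12 = 497/22.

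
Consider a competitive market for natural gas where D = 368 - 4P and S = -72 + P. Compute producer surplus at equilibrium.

Producer surplus = 128

Equilibrium: 368 - 4P = -72 + P gives P* = 88, Q* = 16.
Supply starts at P = 72 (where S = 0).
PS = ½(88 − 72)(16) = 128.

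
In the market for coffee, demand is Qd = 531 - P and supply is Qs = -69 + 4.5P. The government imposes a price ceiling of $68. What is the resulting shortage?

Equilibrium price would be P* = 1200/11, so the ceiling at 68 binds.
At P = 68: Qd = 531 − 1(68) = 463, Qs = -69 + 4.5(68) = 237.
Shortage = 463 − 237 = 226.

Shortage = 226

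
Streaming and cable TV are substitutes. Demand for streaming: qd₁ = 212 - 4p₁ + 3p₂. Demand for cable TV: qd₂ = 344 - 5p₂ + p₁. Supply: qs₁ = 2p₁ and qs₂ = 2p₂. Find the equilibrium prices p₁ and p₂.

Market 1: 212 - 4p₁ + 3p₂ = 2p₁ → 6p₁ - 3p₂ = 212.
Market 2: 7p₂ - p₁ = 344.
Eliminating p₂: 7×(1) + 3×(2) gives 39p₁ = 2516, so p₁ = 2516/39.
Back-substitute into (2): p₂ = (344 + 1×2516/39) / 7 = 2276/39.

p₁ = 2516/39, p₂ = 2276/39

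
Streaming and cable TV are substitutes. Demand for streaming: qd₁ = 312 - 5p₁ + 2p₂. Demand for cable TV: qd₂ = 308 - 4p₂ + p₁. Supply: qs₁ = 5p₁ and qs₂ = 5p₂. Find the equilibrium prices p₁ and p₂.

Market 1: 312 - 5p₁ + 2p₂ = 5p₁ → 10p₁ - 2p₂ = 312.
Market 2: 9p₂ - p₁ = 308.
Eliminating p₂: 9×(1) + 2×(2) gives 88p₁ = 3424, so p₁ = 428/11.
Back-substitute into (2): p₂ = (308 + 1×428/11) / 9 = 424/11.

p₁ = 428/11, p₂ = 424/11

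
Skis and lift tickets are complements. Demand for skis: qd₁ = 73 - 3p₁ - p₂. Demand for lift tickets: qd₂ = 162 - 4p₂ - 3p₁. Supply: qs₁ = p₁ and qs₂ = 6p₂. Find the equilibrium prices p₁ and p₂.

p₁ = 568/37, p₂ = 429/37

Market 1: 73 - 3p₁ - p₂ = p₁ → 4p₁ + p₂ = 73.
Market 2: 10p₂ + 3p₁ = 162.
Eliminating p₂: 10×(1) − 1×(2) gives 37p₁ = 568, so p₁ = 568/37.
Back-substitute into (2): p₂ = (162 − 3×568/37) / 10 = 429/37.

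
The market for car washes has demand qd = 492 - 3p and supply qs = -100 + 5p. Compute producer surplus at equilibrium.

Equilibrium: 492 - 3p = -100 + 5p gives p* = 74, q* = 270.
Supply starts at p = 20 (where qs = 0).
PS = ½(74 − 20)(270) = 7290.

Producer surplus = 7290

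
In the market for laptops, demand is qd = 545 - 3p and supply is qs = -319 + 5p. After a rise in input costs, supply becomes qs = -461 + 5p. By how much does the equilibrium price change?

Original equilibrium: p* = 108, q* = 221.
New equilibrium: 545 - 3p = -461 + 5p, so 1006 = 8p and p' = 125.75; q' = 545 − 3(125.75) = 167.75.
Change in price: 125.75 − 108 = 17.75.

Δp = 17.75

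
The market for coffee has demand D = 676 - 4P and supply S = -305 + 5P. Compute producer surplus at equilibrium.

Producer surplus = 5760

Equilibrium: 676 - 4P = -305 + 5P gives P* = 109, Q* = 240.
Supply starts at P = 61 (where S = 0).
PS = ½(109 − 61)(240) = 5760.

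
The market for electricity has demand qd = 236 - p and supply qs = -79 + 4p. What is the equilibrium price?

p* = 63

Set qd = qs: 236 - p = -79 + 4p.
315 = 5p, so p* = 63.
q* = 236 − 1(63) = 173.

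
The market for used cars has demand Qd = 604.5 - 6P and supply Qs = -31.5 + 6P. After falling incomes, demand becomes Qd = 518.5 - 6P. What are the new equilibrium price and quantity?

P' = 275/6, Q' = 243.5

Original equilibrium: P* = 53, Q* = 286.5.
New equilibrium: 518.5 - 6P = -31.5 + 6P, so 550 = 12P and P' = 275/6; Q' = 518.5 − 6(275/6) = 243.5.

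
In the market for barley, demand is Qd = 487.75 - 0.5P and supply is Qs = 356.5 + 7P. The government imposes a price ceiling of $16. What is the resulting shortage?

Shortage = 11.25

Equilibrium price would be P* = 17.5, so the ceiling at 16 binds.
At P = 16: Qd = 487.75 − 0.5(16) = 479.75, Qs = 356.5 + 7(16) = 468.5.
Shortage = 479.75 − 468.5 = 11.25.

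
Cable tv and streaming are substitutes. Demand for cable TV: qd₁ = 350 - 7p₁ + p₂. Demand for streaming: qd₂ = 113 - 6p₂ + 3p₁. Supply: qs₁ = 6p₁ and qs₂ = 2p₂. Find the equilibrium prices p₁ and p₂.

p₁ = 2913/101, p₂ = 2519/101

Market 1: 350 - 7p₁ + p₂ = 6p₁ → 13p₁ - p₂ = 350.
Market 2: 8p₂ - 3p₁ = 113.
Eliminating p₂: 8×(1) + 1×(2) gives 101p₁ = 2913, so p₁ = 2913/101.
Back-substitute into (2): p₂ = (113 + 3×2913/101) / 8 = 2519/101.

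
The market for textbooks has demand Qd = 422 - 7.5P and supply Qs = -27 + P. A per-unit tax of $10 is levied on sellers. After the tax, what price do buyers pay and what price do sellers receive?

Pre-tax equilibrium: P* = 898/17, Q* = 439/17.
Tax on sellers shifts supply to Qs = -27 + 1(P − 10) = -37 + P.
422 - 7.5P = -37 + P gives buyer price Pb = 54; sellers receive Ps = 54 − 10 = 44.
New quantity: Q = 422 − 7.5(54) = 17.

Buyers pay $54, sellers receive $44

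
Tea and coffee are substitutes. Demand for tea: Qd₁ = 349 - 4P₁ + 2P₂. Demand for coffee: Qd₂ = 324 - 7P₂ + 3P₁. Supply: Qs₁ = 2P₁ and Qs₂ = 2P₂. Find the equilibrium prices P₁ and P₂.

P₁ = 78.9375, P₂ = 62.3125

Market 1: 349 - 4P₁ + 2P₂ = 2P₁ → 6P₁ - 2P₂ = 349.
Market 2: 9P₂ - 3P₁ = 324.
Eliminating P₂: 9×(1) + 2×(2) gives 48P₁ = 3789, so P₁ = 78.9375.
Back-substitute into (2): P₂ = (324 + 3×78.9375) / 9 = 62.3125.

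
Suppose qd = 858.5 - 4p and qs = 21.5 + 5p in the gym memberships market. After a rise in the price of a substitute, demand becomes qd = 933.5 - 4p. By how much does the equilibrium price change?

Original equilibrium: p* = 93, q* = 486.5.
New equilibrium: 933.5 - 4p = 21.5 + 5p, so 912 = 9p and p' = 304/3; q' = 933.5 − 4(304/3) = 3169/6.
Change in price: 304/3 − 93 = 25/3.

Δp = 25/3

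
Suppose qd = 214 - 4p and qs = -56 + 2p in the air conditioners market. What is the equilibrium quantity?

q* = 34

Set qd = qs: 214 - 4p = -56 + 2p.
270 = 6p, so p* = 45.
q* = 214 − 4(45) = 34.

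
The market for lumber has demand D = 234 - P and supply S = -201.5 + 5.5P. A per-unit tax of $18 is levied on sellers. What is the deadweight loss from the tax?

Deadweight loss = 1782/13

Pre-tax equilibrium: P* = 67, Q* = 167.
Tax on sellers shifts supply to S = -201.5 + 5.5(P − 18) = -300.5 + 5.5P.
234 - P = -300.5 + 5.5P gives buyer price Pb = 1069/13; sellers receive Ps = 1069/13 − 18 = 835/13.
New quantity: Q = 234 − 1(1069/13) = 1973/13.
DWL = ½ × 18 × (167 − 1973/13) = 1782/13.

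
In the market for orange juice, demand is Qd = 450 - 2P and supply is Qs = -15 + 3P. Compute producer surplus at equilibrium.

Producer surplus = 11616

Equilibrium: 450 - 2P = -15 + 3P gives P* = 93, Q* = 264.
Supply starts at P = 5 (where Qs = 0).
PS = ½(93 − 5)(264) = 11616.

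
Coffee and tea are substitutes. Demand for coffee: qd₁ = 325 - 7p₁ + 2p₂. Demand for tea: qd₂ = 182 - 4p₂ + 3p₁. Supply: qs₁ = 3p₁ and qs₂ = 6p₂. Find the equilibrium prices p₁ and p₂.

Market 1: 325 - 7p₁ + 2p₂ = 3p₁ → 10p₁ - 2p₂ = 325.
Market 2: 10p₂ - 3p₁ = 182.
Eliminating p₂: 10×(1) + 2×(2) gives 94p₁ = 3614, so p₁ = 1807/47.
Back-substitute into (2): p₂ = (182 + 3×1807/47) / 10 = 2795/94.

p₁ = 1807/47, p₂ = 2795/94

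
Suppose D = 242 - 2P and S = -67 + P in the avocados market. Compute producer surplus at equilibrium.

Producer surplus = 648

Equilibrium: 242 - 2P = -67 + P gives P* = 103, Q* = 36.
Supply starts at P = 67 (where S = 0).
PS = ½(103 − 67)(36) = 648.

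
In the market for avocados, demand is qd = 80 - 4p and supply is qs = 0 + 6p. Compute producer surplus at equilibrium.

Equilibrium: 80 - 4p = 0 + 6p gives p* = 8, q* = 48.
Supply starts at p = 0 (where qs = 0).
PS = ½(8 − 0)(48) = 192.

Producer surplus = 192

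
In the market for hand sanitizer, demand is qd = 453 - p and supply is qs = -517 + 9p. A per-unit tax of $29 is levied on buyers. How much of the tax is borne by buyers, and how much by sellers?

Pre-tax equilibrium: p* = 97, q* = 356.
Tax on buyers shifts demand to qd = 453 − 1(p + 29) = 424 - p.
424 - p = -517 + 9p gives seller price ps = 94.1; buyers pay pb = 94.1 + 29 = 123.1.
New quantity: q = 453 − 1(123.1) = 329.9.
Buyer burden = 123.1 − 97 = 26.1; seller burden = 97 − 94.1 = 2.9.

Buyers bear $26.1, sellers bear $2.9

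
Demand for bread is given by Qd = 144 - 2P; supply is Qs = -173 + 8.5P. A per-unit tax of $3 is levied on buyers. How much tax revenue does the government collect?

Pre-tax equilibrium: P* = 634/21, Q* = 1756/21.
Tax on buyers shifts demand to Qd = 144 − 2(P + 3) = 138 - 2P.
138 - 2P = -173 + 8.5P gives seller price Ps = 622/21; buyers pay Pb = 622/21 + 3 = 685/21.
New quantity: Q = 144 − 2(685/21) = 1654/21.
Revenue = 3 × 1654/21 = 1654/7.

Tax revenue = 1654/7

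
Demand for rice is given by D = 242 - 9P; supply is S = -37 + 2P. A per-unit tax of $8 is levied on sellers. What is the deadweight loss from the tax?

Pre-tax equilibrium: P* = 279/11, Q* = 151/11.
Tax on sellers shifts supply to S = -37 + 2(P − 8) = -53 + 2P.
242 - 9P = -53 + 2P gives buyer price Pb = 295/11; sellers receive Ps = 295/11 − 8 = 207/11.
New quantity: Q = 242 − 9(295/11) = 7/11.
DWL = ½ × 8 × (151/11 − 7/11) = 576/11.

Deadweight loss = 576/11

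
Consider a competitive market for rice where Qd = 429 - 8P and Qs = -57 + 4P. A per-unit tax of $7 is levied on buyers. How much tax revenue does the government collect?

Pre-tax equilibrium: P* = 40.5, Q* = 105.
Tax on buyers shifts demand to Qd = 429 − 8(P + 7) = 373 - 8P.
373 - 8P = -57 + 4P gives seller price Ps = 215/6; buyers pay Pb = 215/6 + 7 = 257/6.
New quantity: Q = 429 − 8(257/6) = 259/3.
Revenue = 7 × 259/3 = 1813/3.

Tax revenue = 1813/3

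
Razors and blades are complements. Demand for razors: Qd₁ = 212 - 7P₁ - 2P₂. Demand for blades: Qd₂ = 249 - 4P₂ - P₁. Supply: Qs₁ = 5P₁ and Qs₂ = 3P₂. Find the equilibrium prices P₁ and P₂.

P₁ = 493/41, P₂ = 1388/41

Market 1: 212 - 7P₁ - 2P₂ = 5P₁ → 12P₁ + 2P₂ = 212.
Market 2: 7P₂ + P₁ = 249.
Eliminating P₂: 7×(1) − 2×(2) gives 82P₁ = 986, so P₁ = 493/41.
Back-substitute into (2): P₂ = (249 − 1×493/41) / 7 = 1388/41.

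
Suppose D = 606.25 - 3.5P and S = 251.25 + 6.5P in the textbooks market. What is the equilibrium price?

P* = 35.5

Set D = S: 606.25 - 3.5P = 251.25 + 6.5P.
355 = 10P, so P* = 35.5.
Q* = 606.25 − 3.5(35.5) = 482.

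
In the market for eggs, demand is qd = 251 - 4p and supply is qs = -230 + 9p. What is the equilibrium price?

p* = 37

Set qd = qs: 251 - 4p = -230 + 9p.
481 = 13p, so p* = 37.
q* = 251 − 4(37) = 103.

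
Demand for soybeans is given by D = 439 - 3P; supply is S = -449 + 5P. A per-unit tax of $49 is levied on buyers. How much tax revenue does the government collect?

Tax revenue = 692.125

Pre-tax equilibrium: P* = 111, Q* = 106.
Tax on buyers shifts demand to D = 439 − 3(P + 49) = 292 - 3P.
292 - 3P = -449 + 5P gives seller price Ps = 92.625; buyers pay Pb = 92.625 + 49 = 141.625.
New quantity: Q = 439 − 3(141.625) = 14.125.
Revenue = 49 × 14.125 = 692.125.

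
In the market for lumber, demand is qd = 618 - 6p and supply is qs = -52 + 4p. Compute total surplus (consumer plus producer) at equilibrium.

Total surplus = 9720

Equilibrium: 618 - 6p = -52 + 4p gives p* = 67, q* = 216.
Demand choke price: p = 103; supply starts at p = 13.
CS = ½(103 − 67)(216) = 3888; PS = ½(67 − 13)(216) = 5832.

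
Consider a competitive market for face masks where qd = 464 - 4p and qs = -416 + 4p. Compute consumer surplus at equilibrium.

Equilibrium: 464 - 4p = -416 + 4p gives p* = 110, q* = 24.
Demand choke price (qd = 0): p = 116.
CS = ½(116 − 110)(24) = 72.

Consumer surplus = 72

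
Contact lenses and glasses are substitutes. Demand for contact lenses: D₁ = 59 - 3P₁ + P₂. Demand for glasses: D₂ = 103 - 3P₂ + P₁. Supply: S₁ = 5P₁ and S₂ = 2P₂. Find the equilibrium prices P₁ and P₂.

P₁ = 398/39, P₂ = 883/39

Market 1: 59 - 3P₁ + P₂ = 5P₁ → 8P₁ - P₂ = 59.
Market 2: 5P₂ - P₁ = 103.
Eliminating P₂: 5×(1) + 1×(2) gives 39P₁ = 398, so P₁ = 398/39.
Back-substitute into (2): P₂ = (103 + 1×398/39) / 5 = 883/39.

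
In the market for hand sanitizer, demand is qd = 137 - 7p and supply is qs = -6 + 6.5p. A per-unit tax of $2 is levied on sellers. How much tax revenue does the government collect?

Pre-tax equilibrium: p* = 286/27, q* = 1697/27.
Tax on sellers shifts supply to qs = -6 + 6.5(p − 2) = -19 + 6.5p.
137 - 7p = -19 + 6.5p gives buyer price pb = 104/9; sellers receive ps = 104/9 − 2 = 86/9.
New quantity: q = 137 − 7(104/9) = 505/9.
Revenue = 2 × 505/9 = 1010/9.

Tax revenue = 1010/9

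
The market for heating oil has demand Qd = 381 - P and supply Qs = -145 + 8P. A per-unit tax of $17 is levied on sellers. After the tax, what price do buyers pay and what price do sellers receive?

Pre-tax equilibrium: P* = 526/9, Q* = 2903/9.
Tax on sellers shifts supply to Qs = -145 + 8(P − 17) = -281 + 8P.
381 - P = -281 + 8P gives buyer price Pb = 662/9; sellers receive Ps = 662/9 − 17 = 509/9.
New quantity: Q = 381 − 1(662/9) = 2767/9.

Buyers pay 662/9, sellers receive 509/9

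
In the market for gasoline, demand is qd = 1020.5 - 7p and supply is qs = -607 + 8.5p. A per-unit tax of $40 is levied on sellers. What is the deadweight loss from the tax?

Deadweight loss = 95200/31

Pre-tax equilibrium: p* = 105, q* = 285.5.
Tax on sellers shifts supply to qs = -607 + 8.5(p − 40) = -947 + 8.5p.
1020.5 - 7p = -947 + 8.5p gives buyer price pb = 3935/31; sellers receive ps = 3935/31 − 40 = 2695/31.
New quantity: q = 1020.5 − 7(3935/31) = 8181/62.
DWL = ½ × 40 × (285.5 − 8181/62) = 95200/31.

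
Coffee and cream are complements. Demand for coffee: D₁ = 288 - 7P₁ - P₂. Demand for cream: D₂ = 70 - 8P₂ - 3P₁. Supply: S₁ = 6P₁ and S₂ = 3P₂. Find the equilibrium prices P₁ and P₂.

P₁ = 1549/70, P₂ = 23/70

Market 1: 288 - 7P₁ - P₂ = 6P₁ → 13P₁ + P₂ = 288.
Market 2: 11P₂ + 3P₁ = 70.
Eliminating P₂: 11×(1) − 1×(2) gives 140P₁ = 3098, so P₁ = 1549/70.
Back-substitute into (2): P₂ = (70 − 3×1549/70) / 11 = 23/70.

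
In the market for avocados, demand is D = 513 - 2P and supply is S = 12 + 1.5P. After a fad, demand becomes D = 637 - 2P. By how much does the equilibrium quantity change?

ΔQ = 372/7

Original equilibrium: P* = 1002/7, Q* = 1587/7.
New equilibrium: 637 - 2P = 12 + 1.5P, so 625 = 3.5P and P' = 1250/7; Q' = 637 − 2(1250/7) = 1959/7.
Change in quantity: 1959/7 − 1587/7 = 372/7.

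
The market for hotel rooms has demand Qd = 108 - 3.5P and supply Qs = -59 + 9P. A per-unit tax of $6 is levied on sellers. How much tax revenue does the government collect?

Tax revenue = 276.72

Pre-tax equilibrium: P* = 13.36, Q* = 61.24.
Tax on sellers shifts supply to Qs = -59 + 9(P − 6) = -113 + 9P.
108 - 3.5P = -113 + 9P gives buyer price Pb = 17.68; sellers receive Ps = 17.68 − 6 = 11.68.
New quantity: Q = 108 − 3.5(17.68) = 46.12.
Revenue = 6 × 46.12 = 276.72.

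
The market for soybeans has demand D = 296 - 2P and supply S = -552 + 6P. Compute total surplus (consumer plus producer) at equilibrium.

Total surplus = 2352

Equilibrium: 296 - 2P = -552 + 6P gives P* = 106, Q* = 84.
Demand choke price: P = 148; supply starts at P = 92.
CS = ½(148 − 106)(84) = 1764; PS = ½(106 − 92)(84) = 588.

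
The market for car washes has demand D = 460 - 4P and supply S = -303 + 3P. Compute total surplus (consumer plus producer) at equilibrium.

Total surplus = 168

Equilibrium: 460 - 4P = -303 + 3P gives P* = 109, Q* = 24.
Demand choke price: P = 115; supply starts at P = 101.
CS = ½(115 − 109)(24) = 72; PS = ½(109 − 101)(24) = 96.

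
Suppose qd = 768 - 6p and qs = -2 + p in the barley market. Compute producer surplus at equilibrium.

Producer surplus = 5832

Equilibrium: 768 - 6p = -2 + p gives p* = 110, q* = 108.
Supply starts at p = 2 (where qs = 0).
PS = ½(110 − 2)(108) = 5832.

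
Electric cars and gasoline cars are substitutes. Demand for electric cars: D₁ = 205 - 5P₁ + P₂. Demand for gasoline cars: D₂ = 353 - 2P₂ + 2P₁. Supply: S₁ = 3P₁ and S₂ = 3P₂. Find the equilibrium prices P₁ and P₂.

P₁ = 689/19, P₂ = 1617/19

Market 1: 205 - 5P₁ + P₂ = 3P₁ → 8P₁ - P₂ = 205.
Market 2: 5P₂ - 2P₁ = 353.
Eliminating P₂: 5×(1) + 1×(2) gives 38P₁ = 1378, so P₁ = 689/19.
Back-substitute into (2): P₂ = (353 + 2×689/19) / 5 = 1617/19.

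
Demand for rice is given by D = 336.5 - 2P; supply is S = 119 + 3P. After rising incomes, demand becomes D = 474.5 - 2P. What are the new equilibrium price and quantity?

P' = 71.1, Q' = 332.3

Original equilibrium: P* = 43.5, Q* = 249.5.
New equilibrium: 474.5 - 2P = 119 + 3P, so 355.5 = 5P and P' = 71.1; Q' = 474.5 − 2(71.1) = 332.3.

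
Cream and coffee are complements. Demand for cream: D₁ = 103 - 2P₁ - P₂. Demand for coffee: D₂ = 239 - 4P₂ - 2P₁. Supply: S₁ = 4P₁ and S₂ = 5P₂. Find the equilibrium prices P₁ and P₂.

P₁ = 172/13, P₂ = 307/13

Market 1: 103 - 2P₁ - P₂ = 4P₁ → 6P₁ + P₂ = 103.
Market 2: 9P₂ + 2P₁ = 239.
Eliminating P₂: 9×(1) − 1×(2) gives 52P₁ = 688, so P₁ = 172/13.
Back-substitute into (2): P₂ = (239 − 2×172/13) / 9 = 307/13.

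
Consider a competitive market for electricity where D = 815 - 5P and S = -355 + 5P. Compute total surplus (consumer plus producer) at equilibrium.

Equilibrium: 815 - 5P = -355 + 5P gives P* = 117, Q* = 230.
Demand choke price: P = 163; supply starts at P = 71.
CS = ½(163 − 117)(230) = 5290; PS = ½(117 − 71)(230) = 5290.

Total surplus = 10580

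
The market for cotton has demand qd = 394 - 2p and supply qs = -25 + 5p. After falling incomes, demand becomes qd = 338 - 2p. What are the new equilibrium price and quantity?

p' = 363/7, q' = 1640/7

Original equilibrium: p* = 419/7, q* = 1920/7.
New equilibrium: 338 - 2p = -25 + 5p, so 363 = 7p and p' = 363/7; q' = 338 − 2(363/7) = 1640/7.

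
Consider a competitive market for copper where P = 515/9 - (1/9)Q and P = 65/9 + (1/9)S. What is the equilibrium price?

P* = 290/9

Set the two price expressions equal: 515/9 - (1/9)Q = 65/9 + (1/9)Q.
50 = (2/9)Q, so Q* = 225.
P* = 515/9 − (1/9)(225) = 290/9.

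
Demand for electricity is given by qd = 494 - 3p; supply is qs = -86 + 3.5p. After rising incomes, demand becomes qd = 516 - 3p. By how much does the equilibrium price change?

Δp = 44/13

Original equilibrium: p* = 1160/13, q* = 2942/13.
New equilibrium: 516 - 3p = -86 + 3.5p, so 602 = 6.5p and p' = 1204/13; q' = 516 − 3(1204/13) = 3096/13.
Change in price: 1204/13 − 1160/13 = 44/13.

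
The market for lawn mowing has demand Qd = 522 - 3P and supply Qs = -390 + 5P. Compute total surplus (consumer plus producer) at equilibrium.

Equilibrium: 522 - 3P = -390 + 5P gives P* = 114, Q* = 180.
Demand choke price: P = 174; supply starts at P = 78.
CS = ½(174 − 114)(180) = 5400; PS = ½(114 − 78)(180) = 3240.

Total surplus = 8640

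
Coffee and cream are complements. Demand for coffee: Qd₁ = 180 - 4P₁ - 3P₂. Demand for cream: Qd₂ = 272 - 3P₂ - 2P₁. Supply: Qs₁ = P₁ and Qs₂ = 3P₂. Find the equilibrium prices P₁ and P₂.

Market 1: 180 - 4P₁ - 3P₂ = P₁ → 5P₁ + 3P₂ = 180.
Market 2: 6P₂ + 2P₁ = 272.
Eliminating P₂: 6×(1) − 3×(2) gives 24P₁ = 264, so P₁ = 11.
Back-substitute into (2): P₂ = (272 − 2×11) / 6 = 125/3.

P₁ = 11, P₂ = 125/3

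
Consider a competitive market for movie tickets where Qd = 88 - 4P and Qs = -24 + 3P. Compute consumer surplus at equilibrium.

Consumer surplus = 72

Equilibrium: 88 - 4P = -24 + 3P gives P* = 16, Q* = 24.
Demand choke price (Qd = 0): P = 22.
CS = ½(22 − 16)(24) = 72.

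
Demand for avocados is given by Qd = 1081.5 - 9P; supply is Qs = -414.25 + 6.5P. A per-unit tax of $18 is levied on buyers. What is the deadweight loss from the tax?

Deadweight loss = 18954/31

Pre-tax equilibrium: P* = 96.5, Q* = 213.
Tax on buyers shifts demand to Qd = 1081.5 − 9(P + 18) = 919.5 - 9P.
919.5 - 9P = -414.25 + 6.5P gives seller price Ps = 5335/62; buyers pay Pb = 5335/62 + 18 = 6451/62.
New quantity: Q = 1081.5 − 9(6451/62) = 4497/31.
DWL = ½ × 18 × (213 − 4497/31) = 18954/31.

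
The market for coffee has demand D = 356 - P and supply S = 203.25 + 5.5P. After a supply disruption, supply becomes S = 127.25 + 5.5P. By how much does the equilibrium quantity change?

ΔQ = -152/13

Original equilibrium: P* = 23.5, Q* = 332.5.
New equilibrium: 356 - P = 127.25 + 5.5P, so 228.75 = 6.5P and P' = 915/26; Q' = 356 − 1(915/26) = 8341/26.
Change in quantity: 8341/26 − 332.5 = -152/13.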